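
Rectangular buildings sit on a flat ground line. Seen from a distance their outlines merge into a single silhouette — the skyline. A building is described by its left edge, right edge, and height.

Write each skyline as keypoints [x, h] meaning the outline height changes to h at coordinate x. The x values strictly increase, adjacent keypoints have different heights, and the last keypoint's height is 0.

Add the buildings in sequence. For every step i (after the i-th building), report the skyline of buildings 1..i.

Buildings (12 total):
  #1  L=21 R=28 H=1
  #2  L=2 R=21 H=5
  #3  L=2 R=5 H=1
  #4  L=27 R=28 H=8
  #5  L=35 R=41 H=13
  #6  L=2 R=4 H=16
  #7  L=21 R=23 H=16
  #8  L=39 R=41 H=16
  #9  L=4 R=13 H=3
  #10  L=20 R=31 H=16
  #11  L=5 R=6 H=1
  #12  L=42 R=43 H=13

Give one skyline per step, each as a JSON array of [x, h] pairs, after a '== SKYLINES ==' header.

== SKYLINES ==
[[21,1],[28,0]]
[[2,5],[21,1],[28,0]]
[[2,5],[21,1],[28,0]]
[[2,5],[21,1],[27,8],[28,0]]
[[2,5],[21,1],[27,8],[28,0],[35,13],[41,0]]
[[2,16],[4,5],[21,1],[27,8],[28,0],[35,13],[41,0]]
[[2,16],[4,5],[21,16],[23,1],[27,8],[28,0],[35,13],[41,0]]
[[2,16],[4,5],[21,16],[23,1],[27,8],[28,0],[35,13],[39,16],[41,0]]
[[2,16],[4,5],[21,16],[23,1],[27,8],[28,0],[35,13],[39,16],[41,0]]
[[2,16],[4,5],[20,16],[31,0],[35,13],[39,16],[41,0]]
[[2,16],[4,5],[20,16],[31,0],[35,13],[39,16],[41,0]]
[[2,16],[4,5],[20,16],[31,0],[35,13],[39,16],[41,0],[42,13],[43,0]]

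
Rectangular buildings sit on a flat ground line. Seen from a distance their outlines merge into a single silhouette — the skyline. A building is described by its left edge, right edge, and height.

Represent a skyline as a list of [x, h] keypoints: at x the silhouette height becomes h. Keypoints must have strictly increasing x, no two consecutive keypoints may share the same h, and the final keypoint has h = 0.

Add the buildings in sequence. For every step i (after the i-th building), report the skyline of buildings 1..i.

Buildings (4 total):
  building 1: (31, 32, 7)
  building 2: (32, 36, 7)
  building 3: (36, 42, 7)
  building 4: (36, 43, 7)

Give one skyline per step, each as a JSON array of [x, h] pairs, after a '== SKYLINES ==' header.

== SKYLINES ==
[[31,7],[32,0]]
[[31,7],[36,0]]
[[31,7],[42,0]]
[[31,7],[43,0]]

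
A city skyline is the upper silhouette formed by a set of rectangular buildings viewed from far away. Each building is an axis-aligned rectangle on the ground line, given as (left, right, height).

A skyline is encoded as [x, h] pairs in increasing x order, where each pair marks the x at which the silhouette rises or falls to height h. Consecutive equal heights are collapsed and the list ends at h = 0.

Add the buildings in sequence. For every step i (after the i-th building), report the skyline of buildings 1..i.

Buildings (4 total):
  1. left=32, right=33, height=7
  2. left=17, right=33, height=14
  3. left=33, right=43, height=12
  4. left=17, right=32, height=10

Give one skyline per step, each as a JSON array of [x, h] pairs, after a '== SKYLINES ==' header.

== SKYLINES ==
[[32,7],[33,0]]
[[17,14],[33,0]]
[[17,14],[33,12],[43,0]]
[[17,14],[33,12],[43,0]]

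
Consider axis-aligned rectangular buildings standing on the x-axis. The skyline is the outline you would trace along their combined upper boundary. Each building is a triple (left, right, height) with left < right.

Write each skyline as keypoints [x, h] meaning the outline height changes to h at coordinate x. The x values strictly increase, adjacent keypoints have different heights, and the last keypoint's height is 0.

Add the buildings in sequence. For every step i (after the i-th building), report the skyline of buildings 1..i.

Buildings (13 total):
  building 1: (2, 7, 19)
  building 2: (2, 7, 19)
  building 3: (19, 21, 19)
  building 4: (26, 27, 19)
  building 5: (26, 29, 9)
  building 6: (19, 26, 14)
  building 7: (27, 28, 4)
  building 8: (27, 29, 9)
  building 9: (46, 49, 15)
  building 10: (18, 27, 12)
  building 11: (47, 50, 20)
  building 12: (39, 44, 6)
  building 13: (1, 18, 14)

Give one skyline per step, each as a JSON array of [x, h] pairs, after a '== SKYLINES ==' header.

== SKYLINES ==
[[2,19],[7,0]]
[[2,19],[7,0]]
[[2,19],[7,0],[19,19],[21,0]]
[[2,19],[7,0],[19,19],[21,0],[26,19],[27,0]]
[[2,19],[7,0],[19,19],[21,0],[26,19],[27,9],[29,0]]
[[2,19],[7,0],[19,19],[21,14],[26,19],[27,9],[29,0]]
[[2,19],[7,0],[19,19],[21,14],[26,19],[27,9],[29,0]]
[[2,19],[7,0],[19,19],[21,14],[26,19],[27,9],[29,0]]
[[2,19],[7,0],[19,19],[21,14],[26,19],[27,9],[29,0],[46,15],[49,0]]
[[2,19],[7,0],[18,12],[19,19],[21,14],[26,19],[27,9],[29,0],[46,15],[49,0]]
[[2,19],[7,0],[18,12],[19,19],[21,14],[26,19],[27,9],[29,0],[46,15],[47,20],[50,0]]
[[2,19],[7,0],[18,12],[19,19],[21,14],[26,19],[27,9],[29,0],[39,6],[44,0],[46,15],[47,20],[50,0]]
[[1,14],[2,19],[7,14],[18,12],[19,19],[21,14],[26,19],[27,9],[29,0],[39,6],[44,0],[46,15],[47,20],[50,0]]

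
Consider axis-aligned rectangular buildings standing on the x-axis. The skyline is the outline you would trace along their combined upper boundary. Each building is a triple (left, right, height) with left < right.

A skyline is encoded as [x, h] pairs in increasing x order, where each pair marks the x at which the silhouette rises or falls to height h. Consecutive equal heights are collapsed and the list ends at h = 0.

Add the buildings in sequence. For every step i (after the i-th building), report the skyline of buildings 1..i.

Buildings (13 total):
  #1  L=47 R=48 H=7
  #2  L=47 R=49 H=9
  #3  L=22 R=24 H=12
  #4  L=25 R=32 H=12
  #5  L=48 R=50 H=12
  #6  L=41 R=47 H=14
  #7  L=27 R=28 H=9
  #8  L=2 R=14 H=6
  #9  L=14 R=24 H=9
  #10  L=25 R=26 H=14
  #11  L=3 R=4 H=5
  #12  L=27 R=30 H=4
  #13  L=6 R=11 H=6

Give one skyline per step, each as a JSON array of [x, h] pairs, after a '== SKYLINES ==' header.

== SKYLINES ==
[[47,7],[48,0]]
[[47,9],[49,0]]
[[22,12],[24,0],[47,9],[49,0]]
[[22,12],[24,0],[25,12],[32,0],[47,9],[49,0]]
[[22,12],[24,0],[25,12],[32,0],[47,9],[48,12],[50,0]]
[[22,12],[24,0],[25,12],[32,0],[41,14],[47,9],[48,12],[50,0]]
[[22,12],[24,0],[25,12],[32,0],[41,14],[47,9],[48,12],[50,0]]
[[2,6],[14,0],[22,12],[24,0],[25,12],[32,0],[41,14],[47,9],[48,12],[50,0]]
[[2,6],[14,9],[22,12],[24,0],[25,12],[32,0],[41,14],[47,9],[48,12],[50,0]]
[[2,6],[14,9],[22,12],[24,0],[25,14],[26,12],[32,0],[41,14],[47,9],[48,12],[50,0]]
[[2,6],[14,9],[22,12],[24,0],[25,14],[26,12],[32,0],[41,14],[47,9],[48,12],[50,0]]
[[2,6],[14,9],[22,12],[24,0],[25,14],[26,12],[32,0],[41,14],[47,9],[48,12],[50,0]]
[[2,6],[14,9],[22,12],[24,0],[25,14],[26,12],[32,0],[41,14],[47,9],[48,12],[50,0]]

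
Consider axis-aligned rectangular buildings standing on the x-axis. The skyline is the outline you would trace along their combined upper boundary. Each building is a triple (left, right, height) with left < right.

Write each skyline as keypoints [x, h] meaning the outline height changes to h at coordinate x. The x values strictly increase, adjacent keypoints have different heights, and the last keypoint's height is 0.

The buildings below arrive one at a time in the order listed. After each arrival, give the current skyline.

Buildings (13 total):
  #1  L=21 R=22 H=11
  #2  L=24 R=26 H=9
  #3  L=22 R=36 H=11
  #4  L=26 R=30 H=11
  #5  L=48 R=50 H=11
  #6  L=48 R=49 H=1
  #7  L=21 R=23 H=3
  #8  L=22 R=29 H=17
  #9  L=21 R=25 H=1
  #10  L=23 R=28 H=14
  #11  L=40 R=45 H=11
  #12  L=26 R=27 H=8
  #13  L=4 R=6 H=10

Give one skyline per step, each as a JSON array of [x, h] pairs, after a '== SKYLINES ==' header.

== SKYLINES ==
[[21,11],[22,0]]
[[21,11],[22,0],[24,9],[26,0]]
[[21,11],[36,0]]
[[21,11],[36,0]]
[[21,11],[36,0],[48,11],[50,0]]
[[21,11],[36,0],[48,11],[50,0]]
[[21,11],[36,0],[48,11],[50,0]]
[[21,11],[22,17],[29,11],[36,0],[48,11],[50,0]]
[[21,11],[22,17],[29,11],[36,0],[48,11],[50,0]]
[[21,11],[22,17],[29,11],[36,0],[48,11],[50,0]]
[[21,11],[22,17],[29,11],[36,0],[40,11],[45,0],[48,11],[50,0]]
[[21,11],[22,17],[29,11],[36,0],[40,11],[45,0],[48,11],[50,0]]
[[4,10],[6,0],[21,11],[22,17],[29,11],[36,0],[40,11],[45,0],[48,11],[50,0]]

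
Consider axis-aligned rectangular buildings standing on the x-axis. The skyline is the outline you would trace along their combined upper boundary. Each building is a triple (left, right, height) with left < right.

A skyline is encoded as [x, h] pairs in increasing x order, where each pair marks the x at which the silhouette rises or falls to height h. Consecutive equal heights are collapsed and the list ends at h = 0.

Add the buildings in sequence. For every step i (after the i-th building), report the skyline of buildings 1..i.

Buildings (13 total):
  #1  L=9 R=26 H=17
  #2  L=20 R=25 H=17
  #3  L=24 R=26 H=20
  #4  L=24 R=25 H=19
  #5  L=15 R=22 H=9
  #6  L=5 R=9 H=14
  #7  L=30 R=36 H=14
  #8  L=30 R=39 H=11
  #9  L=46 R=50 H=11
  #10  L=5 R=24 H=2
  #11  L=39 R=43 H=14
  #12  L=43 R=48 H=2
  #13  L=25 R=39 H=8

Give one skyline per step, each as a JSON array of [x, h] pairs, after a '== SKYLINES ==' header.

== SKYLINES ==
[[9,17],[26,0]]
[[9,17],[26,0]]
[[9,17],[24,20],[26,0]]
[[9,17],[24,20],[26,0]]
[[9,17],[24,20],[26,0]]
[[5,14],[9,17],[24,20],[26,0]]
[[5,14],[9,17],[24,20],[26,0],[30,14],[36,0]]
[[5,14],[9,17],[24,20],[26,0],[30,14],[36,11],[39,0]]
[[5,14],[9,17],[24,20],[26,0],[30,14],[36,11],[39,0],[46,11],[50,0]]
[[5,14],[9,17],[24,20],[26,0],[30,14],[36,11],[39,0],[46,11],[50,0]]
[[5,14],[9,17],[24,20],[26,0],[30,14],[36,11],[39,14],[43,0],[46,11],[50,0]]
[[5,14],[9,17],[24,20],[26,0],[30,14],[36,11],[39,14],[43,2],[46,11],[50,0]]
[[5,14],[9,17],[24,20],[26,8],[30,14],[36,11],[39,14],[43,2],[46,11],[50,0]]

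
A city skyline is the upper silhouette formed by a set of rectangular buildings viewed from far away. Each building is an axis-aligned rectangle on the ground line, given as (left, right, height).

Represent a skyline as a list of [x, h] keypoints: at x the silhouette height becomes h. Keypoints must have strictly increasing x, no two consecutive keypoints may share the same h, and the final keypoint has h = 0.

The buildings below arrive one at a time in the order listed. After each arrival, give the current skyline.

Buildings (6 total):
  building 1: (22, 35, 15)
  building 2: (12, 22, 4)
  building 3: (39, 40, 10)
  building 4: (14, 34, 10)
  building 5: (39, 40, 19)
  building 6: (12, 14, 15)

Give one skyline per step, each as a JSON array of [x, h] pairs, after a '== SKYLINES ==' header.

== SKYLINES ==
[[22,15],[35,0]]
[[12,4],[22,15],[35,0]]
[[12,4],[22,15],[35,0],[39,10],[40,0]]
[[12,4],[14,10],[22,15],[35,0],[39,10],[40,0]]
[[12,4],[14,10],[22,15],[35,0],[39,19],[40,0]]
[[12,15],[14,10],[22,15],[35,0],[39,19],[40,0]]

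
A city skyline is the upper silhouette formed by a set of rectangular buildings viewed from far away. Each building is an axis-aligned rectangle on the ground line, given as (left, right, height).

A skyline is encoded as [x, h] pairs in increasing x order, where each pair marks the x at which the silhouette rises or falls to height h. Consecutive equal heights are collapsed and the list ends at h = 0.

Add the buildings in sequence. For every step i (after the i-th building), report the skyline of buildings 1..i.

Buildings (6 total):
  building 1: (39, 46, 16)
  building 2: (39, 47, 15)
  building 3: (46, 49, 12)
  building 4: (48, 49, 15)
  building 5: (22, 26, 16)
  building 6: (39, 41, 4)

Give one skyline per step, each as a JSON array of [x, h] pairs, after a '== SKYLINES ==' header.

== SKYLINES ==
[[39,16],[46,0]]
[[39,16],[46,15],[47,0]]
[[39,16],[46,15],[47,12],[49,0]]
[[39,16],[46,15],[47,12],[48,15],[49,0]]
[[22,16],[26,0],[39,16],[46,15],[47,12],[48,15],[49,0]]
[[22,16],[26,0],[39,16],[46,15],[47,12],[48,15],[49,0]]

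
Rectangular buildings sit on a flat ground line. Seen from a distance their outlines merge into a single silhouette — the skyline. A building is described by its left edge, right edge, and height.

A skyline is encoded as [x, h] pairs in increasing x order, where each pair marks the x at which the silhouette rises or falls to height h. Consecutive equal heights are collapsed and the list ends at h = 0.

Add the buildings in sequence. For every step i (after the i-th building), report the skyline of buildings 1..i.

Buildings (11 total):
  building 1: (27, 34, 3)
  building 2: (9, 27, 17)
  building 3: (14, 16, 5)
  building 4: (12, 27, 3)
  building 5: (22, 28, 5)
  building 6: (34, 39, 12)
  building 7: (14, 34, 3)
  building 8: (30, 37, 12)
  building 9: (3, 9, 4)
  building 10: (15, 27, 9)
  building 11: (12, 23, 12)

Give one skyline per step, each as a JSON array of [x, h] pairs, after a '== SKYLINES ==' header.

== SKYLINES ==
[[27,3],[34,0]]
[[9,17],[27,3],[34,0]]
[[9,17],[27,3],[34,0]]
[[9,17],[27,3],[34,0]]
[[9,17],[27,5],[28,3],[34,0]]
[[9,17],[27,5],[28,3],[34,12],[39,0]]
[[9,17],[27,5],[28,3],[34,12],[39,0]]
[[9,17],[27,5],[28,3],[30,12],[39,0]]
[[3,4],[9,17],[27,5],[28,3],[30,12],[39,0]]
[[3,4],[9,17],[27,5],[28,3],[30,12],[39,0]]
[[3,4],[9,17],[27,5],[28,3],[30,12],[39,0]]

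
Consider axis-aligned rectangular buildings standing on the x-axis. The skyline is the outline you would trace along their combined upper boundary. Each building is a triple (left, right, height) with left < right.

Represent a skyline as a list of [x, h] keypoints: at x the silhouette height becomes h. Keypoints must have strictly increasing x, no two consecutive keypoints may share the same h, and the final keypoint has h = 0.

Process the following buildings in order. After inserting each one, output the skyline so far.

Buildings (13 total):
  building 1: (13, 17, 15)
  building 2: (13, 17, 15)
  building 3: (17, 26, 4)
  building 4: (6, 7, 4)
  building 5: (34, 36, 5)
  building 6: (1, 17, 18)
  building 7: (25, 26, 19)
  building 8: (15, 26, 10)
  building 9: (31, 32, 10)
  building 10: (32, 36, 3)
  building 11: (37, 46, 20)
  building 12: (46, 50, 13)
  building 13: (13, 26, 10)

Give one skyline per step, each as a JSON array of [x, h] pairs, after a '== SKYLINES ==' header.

== SKYLINES ==
[[13,15],[17,0]]
[[13,15],[17,0]]
[[13,15],[17,4],[26,0]]
[[6,4],[7,0],[13,15],[17,4],[26,0]]
[[6,4],[7,0],[13,15],[17,4],[26,0],[34,5],[36,0]]
[[1,18],[17,4],[26,0],[34,5],[36,0]]
[[1,18],[17,4],[25,19],[26,0],[34,5],[36,0]]
[[1,18],[17,10],[25,19],[26,0],[34,5],[36,0]]
[[1,18],[17,10],[25,19],[26,0],[31,10],[32,0],[34,5],[36,0]]
[[1,18],[17,10],[25,19],[26,0],[31,10],[32,3],[34,5],[36,0]]
[[1,18],[17,10],[25,19],[26,0],[31,10],[32,3],[34,5],[36,0],[37,20],[46,0]]
[[1,18],[17,10],[25,19],[26,0],[31,10],[32,3],[34,5],[36,0],[37,20],[46,13],[50,0]]
[[1,18],[17,10],[25,19],[26,0],[31,10],[32,3],[34,5],[36,0],[37,20],[46,13],[50,0]]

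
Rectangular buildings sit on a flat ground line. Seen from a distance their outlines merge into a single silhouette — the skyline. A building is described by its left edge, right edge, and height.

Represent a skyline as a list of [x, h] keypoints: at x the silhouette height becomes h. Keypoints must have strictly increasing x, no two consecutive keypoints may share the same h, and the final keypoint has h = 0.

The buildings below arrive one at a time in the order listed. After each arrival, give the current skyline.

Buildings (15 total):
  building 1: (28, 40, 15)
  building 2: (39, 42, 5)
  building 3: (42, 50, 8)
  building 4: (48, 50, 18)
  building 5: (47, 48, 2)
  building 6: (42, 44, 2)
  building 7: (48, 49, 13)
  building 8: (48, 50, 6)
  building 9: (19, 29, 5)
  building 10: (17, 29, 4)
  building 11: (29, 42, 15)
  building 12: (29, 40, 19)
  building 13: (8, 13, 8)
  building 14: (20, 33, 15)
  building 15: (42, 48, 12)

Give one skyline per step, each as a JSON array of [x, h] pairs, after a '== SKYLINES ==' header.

== SKYLINES ==
[[28,15],[40,0]]
[[28,15],[40,5],[42,0]]
[[28,15],[40,5],[42,8],[50,0]]
[[28,15],[40,5],[42,8],[48,18],[50,0]]
[[28,15],[40,5],[42,8],[48,18],[50,0]]
[[28,15],[40,5],[42,8],[48,18],[50,0]]
[[28,15],[40,5],[42,8],[48,18],[50,0]]
[[28,15],[40,5],[42,8],[48,18],[50,0]]
[[19,5],[28,15],[40,5],[42,8],[48,18],[50,0]]
[[17,4],[19,5],[28,15],[40,5],[42,8],[48,18],[50,0]]
[[17,4],[19,5],[28,15],[42,8],[48,18],[50,0]]
[[17,4],[19,5],[28,15],[29,19],[40,15],[42,8],[48,18],[50,0]]
[[8,8],[13,0],[17,4],[19,5],[28,15],[29,19],[40,15],[42,8],[48,18],[50,0]]
[[8,8],[13,0],[17,4],[19,5],[20,15],[29,19],[40,15],[42,8],[48,18],[50,0]]
[[8,8],[13,0],[17,4],[19,5],[20,15],[29,19],[40,15],[42,12],[48,18],[50,0]]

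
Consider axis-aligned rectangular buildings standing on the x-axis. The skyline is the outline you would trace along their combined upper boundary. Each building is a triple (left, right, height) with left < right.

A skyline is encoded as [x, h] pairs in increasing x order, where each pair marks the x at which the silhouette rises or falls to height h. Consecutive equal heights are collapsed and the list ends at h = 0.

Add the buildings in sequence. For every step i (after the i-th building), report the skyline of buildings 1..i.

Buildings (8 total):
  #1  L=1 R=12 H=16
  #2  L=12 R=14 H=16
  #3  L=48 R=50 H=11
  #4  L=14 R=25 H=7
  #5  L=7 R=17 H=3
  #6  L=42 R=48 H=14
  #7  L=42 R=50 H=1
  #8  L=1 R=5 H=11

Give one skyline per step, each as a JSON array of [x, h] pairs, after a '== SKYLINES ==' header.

== SKYLINES ==
[[1,16],[12,0]]
[[1,16],[14,0]]
[[1,16],[14,0],[48,11],[50,0]]
[[1,16],[14,7],[25,0],[48,11],[50,0]]
[[1,16],[14,7],[25,0],[48,11],[50,0]]
[[1,16],[14,7],[25,0],[42,14],[48,11],[50,0]]
[[1,16],[14,7],[25,0],[42,14],[48,11],[50,0]]
[[1,16],[14,7],[25,0],[42,14],[48,11],[50,0]]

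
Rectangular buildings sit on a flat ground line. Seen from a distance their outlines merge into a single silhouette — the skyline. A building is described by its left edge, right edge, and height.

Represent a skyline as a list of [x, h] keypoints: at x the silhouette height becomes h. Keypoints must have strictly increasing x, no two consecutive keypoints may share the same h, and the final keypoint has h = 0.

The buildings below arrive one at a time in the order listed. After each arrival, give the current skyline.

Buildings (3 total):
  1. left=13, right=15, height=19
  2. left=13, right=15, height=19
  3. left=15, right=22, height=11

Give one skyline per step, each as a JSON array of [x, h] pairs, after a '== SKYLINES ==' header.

== SKYLINES ==
[[13,19],[15,0]]
[[13,19],[15,0]]
[[13,19],[15,11],[22,0]]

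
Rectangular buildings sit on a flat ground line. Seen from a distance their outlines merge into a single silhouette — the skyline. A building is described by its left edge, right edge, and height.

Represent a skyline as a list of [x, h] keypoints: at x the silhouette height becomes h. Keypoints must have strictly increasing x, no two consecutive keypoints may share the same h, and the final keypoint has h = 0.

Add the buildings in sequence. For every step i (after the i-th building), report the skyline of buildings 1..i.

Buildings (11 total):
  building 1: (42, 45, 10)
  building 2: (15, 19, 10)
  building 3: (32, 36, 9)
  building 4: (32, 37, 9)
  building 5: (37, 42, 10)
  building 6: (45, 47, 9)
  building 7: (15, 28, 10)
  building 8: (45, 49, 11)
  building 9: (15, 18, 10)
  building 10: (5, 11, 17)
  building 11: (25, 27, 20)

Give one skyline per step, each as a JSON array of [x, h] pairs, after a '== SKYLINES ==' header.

== SKYLINES ==
[[42,10],[45,0]]
[[15,10],[19,0],[42,10],[45,0]]
[[15,10],[19,0],[32,9],[36,0],[42,10],[45,0]]
[[15,10],[19,0],[32,9],[37,0],[42,10],[45,0]]
[[15,10],[19,0],[32,9],[37,10],[45,0]]
[[15,10],[19,0],[32,9],[37,10],[45,9],[47,0]]
[[15,10],[28,0],[32,9],[37,10],[45,9],[47,0]]
[[15,10],[28,0],[32,9],[37,10],[45,11],[49,0]]
[[15,10],[28,0],[32,9],[37,10],[45,11],[49,0]]
[[5,17],[11,0],[15,10],[28,0],[32,9],[37,10],[45,11],[49,0]]
[[5,17],[11,0],[15,10],[25,20],[27,10],[28,0],[32,9],[37,10],[45,11],[49,0]]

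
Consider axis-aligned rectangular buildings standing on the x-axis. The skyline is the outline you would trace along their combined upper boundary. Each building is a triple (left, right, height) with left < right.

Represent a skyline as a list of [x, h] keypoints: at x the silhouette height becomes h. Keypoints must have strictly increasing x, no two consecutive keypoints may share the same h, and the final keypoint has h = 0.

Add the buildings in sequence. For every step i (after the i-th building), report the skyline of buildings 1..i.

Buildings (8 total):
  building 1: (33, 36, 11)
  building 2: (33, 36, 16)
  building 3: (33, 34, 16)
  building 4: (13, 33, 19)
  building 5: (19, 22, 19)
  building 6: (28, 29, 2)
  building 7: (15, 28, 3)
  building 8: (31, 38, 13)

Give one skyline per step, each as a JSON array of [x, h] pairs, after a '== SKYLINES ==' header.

== SKYLINES ==
[[33,11],[36,0]]
[[33,16],[36,0]]
[[33,16],[36,0]]
[[13,19],[33,16],[36,0]]
[[13,19],[33,16],[36,0]]
[[13,19],[33,16],[36,0]]
[[13,19],[33,16],[36,0]]
[[13,19],[33,16],[36,13],[38,0]]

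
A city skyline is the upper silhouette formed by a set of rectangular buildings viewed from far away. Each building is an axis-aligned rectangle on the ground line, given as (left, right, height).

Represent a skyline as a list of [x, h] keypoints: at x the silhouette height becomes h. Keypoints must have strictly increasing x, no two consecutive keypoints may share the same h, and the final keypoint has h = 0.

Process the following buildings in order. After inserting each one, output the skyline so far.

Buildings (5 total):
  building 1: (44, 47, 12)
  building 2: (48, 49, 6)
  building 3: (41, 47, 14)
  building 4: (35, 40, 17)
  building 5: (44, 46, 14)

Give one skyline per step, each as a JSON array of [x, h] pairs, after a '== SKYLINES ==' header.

== SKYLINES ==
[[44,12],[47,0]]
[[44,12],[47,0],[48,6],[49,0]]
[[41,14],[47,0],[48,6],[49,0]]
[[35,17],[40,0],[41,14],[47,0],[48,6],[49,0]]
[[35,17],[40,0],[41,14],[47,0],[48,6],[49,0]]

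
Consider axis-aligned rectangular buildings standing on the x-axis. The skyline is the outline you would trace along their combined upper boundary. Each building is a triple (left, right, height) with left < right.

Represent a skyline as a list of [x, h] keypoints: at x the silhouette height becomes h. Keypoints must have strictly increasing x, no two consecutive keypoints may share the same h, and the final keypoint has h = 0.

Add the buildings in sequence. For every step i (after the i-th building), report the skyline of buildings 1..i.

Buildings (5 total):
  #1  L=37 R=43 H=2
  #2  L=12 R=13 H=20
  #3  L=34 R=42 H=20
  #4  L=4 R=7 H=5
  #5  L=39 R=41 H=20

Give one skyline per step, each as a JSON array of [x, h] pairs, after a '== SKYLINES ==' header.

== SKYLINES ==
[[37,2],[43,0]]
[[12,20],[13,0],[37,2],[43,0]]
[[12,20],[13,0],[34,20],[42,2],[43,0]]
[[4,5],[7,0],[12,20],[13,0],[34,20],[42,2],[43,0]]
[[4,5],[7,0],[12,20],[13,0],[34,20],[42,2],[43,0]]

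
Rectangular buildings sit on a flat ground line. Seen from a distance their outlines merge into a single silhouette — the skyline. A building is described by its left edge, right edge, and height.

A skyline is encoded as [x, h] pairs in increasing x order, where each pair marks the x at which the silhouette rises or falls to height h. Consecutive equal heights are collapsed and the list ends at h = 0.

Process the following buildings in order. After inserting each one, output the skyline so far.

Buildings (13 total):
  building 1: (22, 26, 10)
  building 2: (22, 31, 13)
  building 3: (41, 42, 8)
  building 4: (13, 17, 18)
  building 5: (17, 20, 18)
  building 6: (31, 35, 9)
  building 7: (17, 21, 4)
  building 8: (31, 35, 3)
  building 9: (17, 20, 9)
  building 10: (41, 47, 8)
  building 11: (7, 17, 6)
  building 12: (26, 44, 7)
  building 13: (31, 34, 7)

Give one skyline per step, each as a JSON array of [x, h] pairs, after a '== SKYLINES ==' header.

== SKYLINES ==
[[22,10],[26,0]]
[[22,13],[31,0]]
[[22,13],[31,0],[41,8],[42,0]]
[[13,18],[17,0],[22,13],[31,0],[41,8],[42,0]]
[[13,18],[20,0],[22,13],[31,0],[41,8],[42,0]]
[[13,18],[20,0],[22,13],[31,9],[35,0],[41,8],[42,0]]
[[13,18],[20,4],[21,0],[22,13],[31,9],[35,0],[41,8],[42,0]]
[[13,18],[20,4],[21,0],[22,13],[31,9],[35,0],[41,8],[42,0]]
[[13,18],[20,4],[21,0],[22,13],[31,9],[35,0],[41,8],[42,0]]
[[13,18],[20,4],[21,0],[22,13],[31,9],[35,0],[41,8],[47,0]]
[[7,6],[13,18],[20,4],[21,0],[22,13],[31,9],[35,0],[41,8],[47,0]]
[[7,6],[13,18],[20,4],[21,0],[22,13],[31,9],[35,7],[41,8],[47,0]]
[[7,6],[13,18],[20,4],[21,0],[22,13],[31,9],[35,7],[41,8],[47,0]]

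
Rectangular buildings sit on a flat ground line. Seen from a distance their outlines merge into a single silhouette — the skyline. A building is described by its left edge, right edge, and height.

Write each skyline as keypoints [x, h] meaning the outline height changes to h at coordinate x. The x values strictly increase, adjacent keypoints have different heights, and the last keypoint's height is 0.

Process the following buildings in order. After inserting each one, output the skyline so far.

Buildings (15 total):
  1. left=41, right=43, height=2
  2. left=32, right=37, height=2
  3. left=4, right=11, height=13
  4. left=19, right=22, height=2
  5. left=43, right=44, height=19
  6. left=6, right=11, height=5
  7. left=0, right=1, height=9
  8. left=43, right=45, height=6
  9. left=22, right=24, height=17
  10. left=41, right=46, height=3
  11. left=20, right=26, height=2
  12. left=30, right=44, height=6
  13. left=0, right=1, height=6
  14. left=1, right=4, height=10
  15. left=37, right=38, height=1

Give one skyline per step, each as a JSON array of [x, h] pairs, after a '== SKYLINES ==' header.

== SKYLINES ==
[[41,2],[43,0]]
[[32,2],[37,0],[41,2],[43,0]]
[[4,13],[11,0],[32,2],[37,0],[41,2],[43,0]]
[[4,13],[11,0],[19,2],[22,0],[32,2],[37,0],[41,2],[43,0]]
[[4,13],[11,0],[19,2],[22,0],[32,2],[37,0],[41,2],[43,19],[44,0]]
[[4,13],[11,0],[19,2],[22,0],[32,2],[37,0],[41,2],[43,19],[44,0]]
[[0,9],[1,0],[4,13],[11,0],[19,2],[22,0],[32,2],[37,0],[41,2],[43,19],[44,0]]
[[0,9],[1,0],[4,13],[11,0],[19,2],[22,0],[32,2],[37,0],[41,2],[43,19],[44,6],[45,0]]
[[0,9],[1,0],[4,13],[11,0],[19,2],[22,17],[24,0],[32,2],[37,0],[41,2],[43,19],[44,6],[45,0]]
[[0,9],[1,0],[4,13],[11,0],[19,2],[22,17],[24,0],[32,2],[37,0],[41,3],[43,19],[44,6],[45,3],[46,0]]
[[0,9],[1,0],[4,13],[11,0],[19,2],[22,17],[24,2],[26,0],[32,2],[37,0],[41,3],[43,19],[44,6],[45,3],[46,0]]
[[0,9],[1,0],[4,13],[11,0],[19,2],[22,17],[24,2],[26,0],[30,6],[43,19],[44,6],[45,3],[46,0]]
[[0,9],[1,0],[4,13],[11,0],[19,2],[22,17],[24,2],[26,0],[30,6],[43,19],[44,6],[45,3],[46,0]]
[[0,9],[1,10],[4,13],[11,0],[19,2],[22,17],[24,2],[26,0],[30,6],[43,19],[44,6],[45,3],[46,0]]
[[0,9],[1,10],[4,13],[11,0],[19,2],[22,17],[24,2],[26,0],[30,6],[43,19],[44,6],[45,3],[46,0]]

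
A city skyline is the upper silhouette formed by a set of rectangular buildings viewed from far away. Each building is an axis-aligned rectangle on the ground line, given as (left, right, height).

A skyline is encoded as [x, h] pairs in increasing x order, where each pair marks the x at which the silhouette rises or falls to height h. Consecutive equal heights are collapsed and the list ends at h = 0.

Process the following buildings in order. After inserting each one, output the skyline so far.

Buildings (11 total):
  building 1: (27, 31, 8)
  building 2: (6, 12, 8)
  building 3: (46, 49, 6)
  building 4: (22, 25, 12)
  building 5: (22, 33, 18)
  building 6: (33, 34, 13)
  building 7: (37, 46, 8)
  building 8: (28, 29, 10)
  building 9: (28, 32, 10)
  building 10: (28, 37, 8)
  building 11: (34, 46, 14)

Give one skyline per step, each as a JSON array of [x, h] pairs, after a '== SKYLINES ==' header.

== SKYLINES ==
[[27,8],[31,0]]
[[6,8],[12,0],[27,8],[31,0]]
[[6,8],[12,0],[27,8],[31,0],[46,6],[49,0]]
[[6,8],[12,0],[22,12],[25,0],[27,8],[31,0],[46,6],[49,0]]
[[6,8],[12,0],[22,18],[33,0],[46,6],[49,0]]
[[6,8],[12,0],[22,18],[33,13],[34,0],[46,6],[49,0]]
[[6,8],[12,0],[22,18],[33,13],[34,0],[37,8],[46,6],[49,0]]
[[6,8],[12,0],[22,18],[33,13],[34,0],[37,8],[46,6],[49,0]]
[[6,8],[12,0],[22,18],[33,13],[34,0],[37,8],[46,6],[49,0]]
[[6,8],[12,0],[22,18],[33,13],[34,8],[46,6],[49,0]]
[[6,8],[12,0],[22,18],[33,13],[34,14],[46,6],[49,0]]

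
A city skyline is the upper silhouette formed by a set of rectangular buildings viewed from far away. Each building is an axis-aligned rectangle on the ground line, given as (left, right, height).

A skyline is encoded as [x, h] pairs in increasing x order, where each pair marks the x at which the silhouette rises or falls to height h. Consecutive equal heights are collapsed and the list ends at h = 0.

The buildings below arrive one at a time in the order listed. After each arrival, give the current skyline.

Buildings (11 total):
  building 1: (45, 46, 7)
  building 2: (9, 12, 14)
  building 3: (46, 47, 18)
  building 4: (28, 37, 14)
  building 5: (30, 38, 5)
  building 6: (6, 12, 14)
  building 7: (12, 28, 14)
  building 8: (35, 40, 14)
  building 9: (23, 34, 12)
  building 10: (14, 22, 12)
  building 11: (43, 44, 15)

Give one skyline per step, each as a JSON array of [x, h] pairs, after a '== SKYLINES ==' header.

== SKYLINES ==
[[45,7],[46,0]]
[[9,14],[12,0],[45,7],[46,0]]
[[9,14],[12,0],[45,7],[46,18],[47,0]]
[[9,14],[12,0],[28,14],[37,0],[45,7],[46,18],[47,0]]
[[9,14],[12,0],[28,14],[37,5],[38,0],[45,7],[46,18],[47,0]]
[[6,14],[12,0],[28,14],[37,5],[38,0],[45,7],[46,18],[47,0]]
[[6,14],[37,5],[38,0],[45,7],[46,18],[47,0]]
[[6,14],[40,0],[45,7],[46,18],[47,0]]
[[6,14],[40,0],[45,7],[46,18],[47,0]]
[[6,14],[40,0],[45,7],[46,18],[47,0]]
[[6,14],[40,0],[43,15],[44,0],[45,7],[46,18],[47,0]]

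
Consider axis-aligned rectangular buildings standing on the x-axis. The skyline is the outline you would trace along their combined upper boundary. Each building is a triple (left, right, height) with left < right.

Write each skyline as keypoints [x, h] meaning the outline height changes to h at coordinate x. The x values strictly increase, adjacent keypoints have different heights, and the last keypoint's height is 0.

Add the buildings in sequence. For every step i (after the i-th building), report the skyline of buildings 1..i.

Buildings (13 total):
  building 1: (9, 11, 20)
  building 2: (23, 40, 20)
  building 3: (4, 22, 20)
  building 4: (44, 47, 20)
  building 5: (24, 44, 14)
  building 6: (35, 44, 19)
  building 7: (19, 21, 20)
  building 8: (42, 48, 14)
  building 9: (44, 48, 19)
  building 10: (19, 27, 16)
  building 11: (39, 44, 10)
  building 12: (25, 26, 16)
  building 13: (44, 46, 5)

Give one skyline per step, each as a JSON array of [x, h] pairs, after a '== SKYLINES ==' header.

== SKYLINES ==
[[9,20],[11,0]]
[[9,20],[11,0],[23,20],[40,0]]
[[4,20],[22,0],[23,20],[40,0]]
[[4,20],[22,0],[23,20],[40,0],[44,20],[47,0]]
[[4,20],[22,0],[23,20],[40,14],[44,20],[47,0]]
[[4,20],[22,0],[23,20],[40,19],[44,20],[47,0]]
[[4,20],[22,0],[23,20],[40,19],[44,20],[47,0]]
[[4,20],[22,0],[23,20],[40,19],[44,20],[47,14],[48,0]]
[[4,20],[22,0],[23,20],[40,19],[44,20],[47,19],[48,0]]
[[4,20],[22,16],[23,20],[40,19],[44,20],[47,19],[48,0]]
[[4,20],[22,16],[23,20],[40,19],[44,20],[47,19],[48,0]]
[[4,20],[22,16],[23,20],[40,19],[44,20],[47,19],[48,0]]
[[4,20],[22,16],[23,20],[40,19],[44,20],[47,19],[48,0]]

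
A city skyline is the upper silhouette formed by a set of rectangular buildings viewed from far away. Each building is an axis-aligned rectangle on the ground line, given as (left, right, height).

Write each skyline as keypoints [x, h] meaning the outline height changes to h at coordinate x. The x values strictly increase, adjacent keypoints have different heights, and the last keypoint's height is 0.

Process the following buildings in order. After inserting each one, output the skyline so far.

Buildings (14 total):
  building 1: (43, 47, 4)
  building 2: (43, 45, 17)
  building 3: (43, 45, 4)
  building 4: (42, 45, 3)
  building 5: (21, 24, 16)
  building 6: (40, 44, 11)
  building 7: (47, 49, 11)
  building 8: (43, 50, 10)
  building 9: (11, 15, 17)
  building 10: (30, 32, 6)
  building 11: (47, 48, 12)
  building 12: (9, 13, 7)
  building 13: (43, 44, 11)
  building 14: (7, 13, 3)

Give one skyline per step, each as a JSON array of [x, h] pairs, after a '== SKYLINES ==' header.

== SKYLINES ==
[[43,4],[47,0]]
[[43,17],[45,4],[47,0]]
[[43,17],[45,4],[47,0]]
[[42,3],[43,17],[45,4],[47,0]]
[[21,16],[24,0],[42,3],[43,17],[45,4],[47,0]]
[[21,16],[24,0],[40,11],[43,17],[45,4],[47,0]]
[[21,16],[24,0],[40,11],[43,17],[45,4],[47,11],[49,0]]
[[21,16],[24,0],[40,11],[43,17],[45,10],[47,11],[49,10],[50,0]]
[[11,17],[15,0],[21,16],[24,0],[40,11],[43,17],[45,10],[47,11],[49,10],[50,0]]
[[11,17],[15,0],[21,16],[24,0],[30,6],[32,0],[40,11],[43,17],[45,10],[47,11],[49,10],[50,0]]
[[11,17],[15,0],[21,16],[24,0],[30,6],[32,0],[40,11],[43,17],[45,10],[47,12],[48,11],[49,10],[50,0]]
[[9,7],[11,17],[15,0],[21,16],[24,0],[30,6],[32,0],[40,11],[43,17],[45,10],[47,12],[48,11],[49,10],[50,0]]
[[9,7],[11,17],[15,0],[21,16],[24,0],[30,6],[32,0],[40,11],[43,17],[45,10],[47,12],[48,11],[49,10],[50,0]]
[[7,3],[9,7],[11,17],[15,0],[21,16],[24,0],[30,6],[32,0],[40,11],[43,17],[45,10],[47,12],[48,11],[49,10],[50,0]]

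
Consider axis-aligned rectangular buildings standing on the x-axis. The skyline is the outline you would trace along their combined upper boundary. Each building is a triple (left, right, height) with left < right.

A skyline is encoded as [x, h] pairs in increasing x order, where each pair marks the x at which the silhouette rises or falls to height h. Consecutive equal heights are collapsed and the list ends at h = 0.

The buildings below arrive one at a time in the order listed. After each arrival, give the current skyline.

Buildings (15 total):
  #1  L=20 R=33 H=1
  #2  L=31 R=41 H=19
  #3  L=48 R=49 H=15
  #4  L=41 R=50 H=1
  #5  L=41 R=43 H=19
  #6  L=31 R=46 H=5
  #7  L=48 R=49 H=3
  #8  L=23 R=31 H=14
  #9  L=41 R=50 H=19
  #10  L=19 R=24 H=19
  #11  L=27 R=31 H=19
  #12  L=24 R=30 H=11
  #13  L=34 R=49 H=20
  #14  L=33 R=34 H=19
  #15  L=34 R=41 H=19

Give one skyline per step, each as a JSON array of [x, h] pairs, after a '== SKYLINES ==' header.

== SKYLINES ==
[[20,1],[33,0]]
[[20,1],[31,19],[41,0]]
[[20,1],[31,19],[41,0],[48,15],[49,0]]
[[20,1],[31,19],[41,1],[48,15],[49,1],[50,0]]
[[20,1],[31,19],[43,1],[48,15],[49,1],[50,0]]
[[20,1],[31,19],[43,5],[46,1],[48,15],[49,1],[50,0]]
[[20,1],[31,19],[43,5],[46,1],[48,15],[49,1],[50,0]]
[[20,1],[23,14],[31,19],[43,5],[46,1],[48,15],[49,1],[50,0]]
[[20,1],[23,14],[31,19],[50,0]]
[[19,19],[24,14],[31,19],[50,0]]
[[19,19],[24,14],[27,19],[50,0]]
[[19,19],[24,14],[27,19],[50,0]]
[[19,19],[24,14],[27,19],[34,20],[49,19],[50,0]]
[[19,19],[24,14],[27,19],[34,20],[49,19],[50,0]]
[[19,19],[24,14],[27,19],[34,20],[49,19],[50,0]]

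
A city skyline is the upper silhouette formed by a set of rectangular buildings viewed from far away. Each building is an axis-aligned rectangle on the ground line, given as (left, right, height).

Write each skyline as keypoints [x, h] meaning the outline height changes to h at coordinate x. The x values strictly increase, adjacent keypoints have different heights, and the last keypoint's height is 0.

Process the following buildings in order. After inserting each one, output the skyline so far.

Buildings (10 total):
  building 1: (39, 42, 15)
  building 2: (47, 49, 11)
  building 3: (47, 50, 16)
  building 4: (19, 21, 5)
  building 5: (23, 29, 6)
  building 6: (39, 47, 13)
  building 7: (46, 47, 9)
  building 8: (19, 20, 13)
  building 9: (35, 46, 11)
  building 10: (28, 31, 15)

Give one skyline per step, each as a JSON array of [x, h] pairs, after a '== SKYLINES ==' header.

== SKYLINES ==
[[39,15],[42,0]]
[[39,15],[42,0],[47,11],[49,0]]
[[39,15],[42,0],[47,16],[50,0]]
[[19,5],[21,0],[39,15],[42,0],[47,16],[50,0]]
[[19,5],[21,0],[23,6],[29,0],[39,15],[42,0],[47,16],[50,0]]
[[19,5],[21,0],[23,6],[29,0],[39,15],[42,13],[47,16],[50,0]]
[[19,5],[21,0],[23,6],[29,0],[39,15],[42,13],[47,16],[50,0]]
[[19,13],[20,5],[21,0],[23,6],[29,0],[39,15],[42,13],[47,16],[50,0]]
[[19,13],[20,5],[21,0],[23,6],[29,0],[35,11],[39,15],[42,13],[47,16],[50,0]]
[[19,13],[20,5],[21,0],[23,6],[28,15],[31,0],[35,11],[39,15],[42,13],[47,16],[50,0]]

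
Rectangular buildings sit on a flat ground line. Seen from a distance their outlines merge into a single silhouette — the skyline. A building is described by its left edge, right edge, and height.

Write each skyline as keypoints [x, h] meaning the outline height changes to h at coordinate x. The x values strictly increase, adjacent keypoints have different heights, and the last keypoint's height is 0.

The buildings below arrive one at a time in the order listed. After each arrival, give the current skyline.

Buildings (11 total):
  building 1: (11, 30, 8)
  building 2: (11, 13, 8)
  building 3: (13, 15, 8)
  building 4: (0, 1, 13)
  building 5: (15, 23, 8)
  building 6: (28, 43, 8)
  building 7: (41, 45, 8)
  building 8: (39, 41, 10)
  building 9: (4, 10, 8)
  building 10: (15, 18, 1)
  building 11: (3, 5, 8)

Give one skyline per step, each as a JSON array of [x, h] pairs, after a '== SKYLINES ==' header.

== SKYLINES ==
[[11,8],[30,0]]
[[11,8],[30,0]]
[[11,8],[30,0]]
[[0,13],[1,0],[11,8],[30,0]]
[[0,13],[1,0],[11,8],[30,0]]
[[0,13],[1,0],[11,8],[43,0]]
[[0,13],[1,0],[11,8],[45,0]]
[[0,13],[1,0],[11,8],[39,10],[41,8],[45,0]]
[[0,13],[1,0],[4,8],[10,0],[11,8],[39,10],[41,8],[45,0]]
[[0,13],[1,0],[4,8],[10,0],[11,8],[39,10],[41,8],[45,0]]
[[0,13],[1,0],[3,8],[10,0],[11,8],[39,10],[41,8],[45,0]]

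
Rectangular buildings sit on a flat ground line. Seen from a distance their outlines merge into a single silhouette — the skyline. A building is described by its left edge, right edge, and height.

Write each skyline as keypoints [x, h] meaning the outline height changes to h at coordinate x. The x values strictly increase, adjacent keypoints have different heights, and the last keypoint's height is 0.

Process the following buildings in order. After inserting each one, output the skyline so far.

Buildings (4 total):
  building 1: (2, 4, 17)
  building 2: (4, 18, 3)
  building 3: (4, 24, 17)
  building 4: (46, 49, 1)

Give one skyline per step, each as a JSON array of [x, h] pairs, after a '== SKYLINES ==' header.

== SKYLINES ==
[[2,17],[4,0]]
[[2,17],[4,3],[18,0]]
[[2,17],[24,0]]
[[2,17],[24,0],[46,1],[49,0]]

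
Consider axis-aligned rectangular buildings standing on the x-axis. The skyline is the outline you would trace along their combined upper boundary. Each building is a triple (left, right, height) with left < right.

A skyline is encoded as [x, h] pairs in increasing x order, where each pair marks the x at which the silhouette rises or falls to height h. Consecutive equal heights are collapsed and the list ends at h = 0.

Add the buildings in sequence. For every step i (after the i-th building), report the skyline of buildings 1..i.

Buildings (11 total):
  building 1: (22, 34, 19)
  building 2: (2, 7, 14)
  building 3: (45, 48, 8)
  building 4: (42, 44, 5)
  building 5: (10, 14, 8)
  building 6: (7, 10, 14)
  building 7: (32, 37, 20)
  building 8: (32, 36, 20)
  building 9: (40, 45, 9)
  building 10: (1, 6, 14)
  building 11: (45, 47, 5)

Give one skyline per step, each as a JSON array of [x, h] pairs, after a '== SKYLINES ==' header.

== SKYLINES ==
[[22,19],[34,0]]
[[2,14],[7,0],[22,19],[34,0]]
[[2,14],[7,0],[22,19],[34,0],[45,8],[48,0]]
[[2,14],[7,0],[22,19],[34,0],[42,5],[44,0],[45,8],[48,0]]
[[2,14],[7,0],[10,8],[14,0],[22,19],[34,0],[42,5],[44,0],[45,8],[48,0]]
[[2,14],[10,8],[14,0],[22,19],[34,0],[42,5],[44,0],[45,8],[48,0]]
[[2,14],[10,8],[14,0],[22,19],[32,20],[37,0],[42,5],[44,0],[45,8],[48,0]]
[[2,14],[10,8],[14,0],[22,19],[32,20],[37,0],[42,5],[44,0],[45,8],[48,0]]
[[2,14],[10,8],[14,0],[22,19],[32,20],[37,0],[40,9],[45,8],[48,0]]
[[1,14],[10,8],[14,0],[22,19],[32,20],[37,0],[40,9],[45,8],[48,0]]
[[1,14],[10,8],[14,0],[22,19],[32,20],[37,0],[40,9],[45,8],[48,0]]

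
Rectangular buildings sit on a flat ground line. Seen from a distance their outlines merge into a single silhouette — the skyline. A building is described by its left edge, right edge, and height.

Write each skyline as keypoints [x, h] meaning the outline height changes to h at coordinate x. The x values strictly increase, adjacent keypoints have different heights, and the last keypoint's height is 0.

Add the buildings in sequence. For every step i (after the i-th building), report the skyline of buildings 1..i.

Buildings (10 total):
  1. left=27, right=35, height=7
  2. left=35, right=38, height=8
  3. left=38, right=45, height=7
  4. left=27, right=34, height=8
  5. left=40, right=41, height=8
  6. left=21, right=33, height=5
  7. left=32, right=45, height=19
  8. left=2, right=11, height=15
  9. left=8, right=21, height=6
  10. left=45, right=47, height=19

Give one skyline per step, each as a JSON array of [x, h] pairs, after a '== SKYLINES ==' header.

== SKYLINES ==
[[27,7],[35,0]]
[[27,7],[35,8],[38,0]]
[[27,7],[35,8],[38,7],[45,0]]
[[27,8],[34,7],[35,8],[38,7],[45,0]]
[[27,8],[34,7],[35,8],[38,7],[40,8],[41,7],[45,0]]
[[21,5],[27,8],[34,7],[35,8],[38,7],[40,8],[41,7],[45,0]]
[[21,5],[27,8],[32,19],[45,0]]
[[2,15],[11,0],[21,5],[27,8],[32,19],[45,0]]
[[2,15],[11,6],[21,5],[27,8],[32,19],[45,0]]
[[2,15],[11,6],[21,5],[27,8],[32,19],[47,0]]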